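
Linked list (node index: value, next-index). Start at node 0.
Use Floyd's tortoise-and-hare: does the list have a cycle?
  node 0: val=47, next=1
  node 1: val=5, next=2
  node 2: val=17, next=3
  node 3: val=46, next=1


Floyd's tortoise (slow, +1) and hare (fast, +2):
  init: slow=0, fast=0
  step 1: slow=1, fast=2
  step 2: slow=2, fast=1
  step 3: slow=3, fast=3
  slow == fast at node 3: cycle detected

Cycle: yes


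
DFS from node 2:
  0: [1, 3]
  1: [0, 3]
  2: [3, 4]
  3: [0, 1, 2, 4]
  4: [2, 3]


Visit 2, push [4, 3]
Visit 3, push [4, 1, 0]
Visit 0, push [1]
Visit 1, push []
Visit 4, push []

DFS order: [2, 3, 0, 1, 4]


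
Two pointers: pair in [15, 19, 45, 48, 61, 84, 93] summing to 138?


lo=0(15)+hi=6(93)=108
lo=1(19)+hi=6(93)=112
lo=2(45)+hi=6(93)=138

Yes: 45+93=138


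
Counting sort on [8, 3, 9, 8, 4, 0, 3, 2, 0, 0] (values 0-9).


Input: [8, 3, 9, 8, 4, 0, 3, 2, 0, 0]
Counts: [3, 0, 1, 2, 1, 0, 0, 0, 2, 1]

Sorted: [0, 0, 0, 2, 3, 3, 4, 8, 8, 9]


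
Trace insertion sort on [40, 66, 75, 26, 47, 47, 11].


Initial: [40, 66, 75, 26, 47, 47, 11]
Insert 66: [40, 66, 75, 26, 47, 47, 11]
Insert 75: [40, 66, 75, 26, 47, 47, 11]
Insert 26: [26, 40, 66, 75, 47, 47, 11]
Insert 47: [26, 40, 47, 66, 75, 47, 11]
Insert 47: [26, 40, 47, 47, 66, 75, 11]
Insert 11: [11, 26, 40, 47, 47, 66, 75]

Sorted: [11, 26, 40, 47, 47, 66, 75]


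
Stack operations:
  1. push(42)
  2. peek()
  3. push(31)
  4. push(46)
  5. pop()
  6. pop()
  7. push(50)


push(42) -> [42]
peek()->42
push(31) -> [42, 31]
push(46) -> [42, 31, 46]
pop()->46, [42, 31]
pop()->31, [42]
push(50) -> [42, 50]

Final stack: [42, 50]


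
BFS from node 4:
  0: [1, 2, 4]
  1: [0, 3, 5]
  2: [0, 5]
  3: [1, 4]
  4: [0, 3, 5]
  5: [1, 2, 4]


Visit 4, enqueue [0, 3, 5]
Visit 0, enqueue [1, 2]
Visit 3, enqueue []
Visit 5, enqueue []
Visit 1, enqueue []
Visit 2, enqueue []

BFS order: [4, 0, 3, 5, 1, 2]


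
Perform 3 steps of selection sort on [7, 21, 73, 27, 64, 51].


Initial: [7, 21, 73, 27, 64, 51]
Step 1: min=7 at 0
  Swap: [7, 21, 73, 27, 64, 51]
Step 2: min=21 at 1
  Swap: [7, 21, 73, 27, 64, 51]
Step 3: min=27 at 3
  Swap: [7, 21, 27, 73, 64, 51]

After 3 steps: [7, 21, 27, 73, 64, 51]


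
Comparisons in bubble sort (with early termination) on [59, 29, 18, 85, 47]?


Algorithm: bubble sort (with early termination)
Input: [59, 29, 18, 85, 47]
Sorted: [18, 29, 47, 59, 85]

9


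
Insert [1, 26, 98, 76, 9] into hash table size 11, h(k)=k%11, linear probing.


Insert 1: h=1 -> slot 1
Insert 26: h=4 -> slot 4
Insert 98: h=10 -> slot 10
Insert 76: h=10, 1 probes -> slot 0
Insert 9: h=9 -> slot 9

Table: [76, 1, None, None, 26, None, None, None, None, 9, 98]


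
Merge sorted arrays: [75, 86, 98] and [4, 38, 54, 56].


Take 4 from B
Take 38 from B
Take 54 from B
Take 56 from B

Merged: [4, 38, 54, 56, 75, 86, 98]


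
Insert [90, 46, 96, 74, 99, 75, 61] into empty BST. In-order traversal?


Insert 90: root
Insert 46: L from 90
Insert 96: R from 90
Insert 74: L from 90 -> R from 46
Insert 99: R from 90 -> R from 96
Insert 75: L from 90 -> R from 46 -> R from 74
Insert 61: L from 90 -> R from 46 -> L from 74

In-order: [46, 61, 74, 75, 90, 96, 99]


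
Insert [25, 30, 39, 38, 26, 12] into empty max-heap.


Insert 25: [25]
Insert 30: [30, 25]
Insert 39: [39, 25, 30]
Insert 38: [39, 38, 30, 25]
Insert 26: [39, 38, 30, 25, 26]
Insert 12: [39, 38, 30, 25, 26, 12]

Final heap: [39, 38, 30, 25, 26, 12]


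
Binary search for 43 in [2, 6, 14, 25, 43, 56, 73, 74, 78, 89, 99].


Step 1: lo=0, hi=10, mid=5, val=56
Step 2: lo=0, hi=4, mid=2, val=14
Step 3: lo=3, hi=4, mid=3, val=25
Step 4: lo=4, hi=4, mid=4, val=43

Found at index 4


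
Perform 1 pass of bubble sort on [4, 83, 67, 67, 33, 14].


Initial: [4, 83, 67, 67, 33, 14]
Pass 1: [4, 67, 67, 33, 14, 83] (4 swaps)

After 1 pass: [4, 67, 67, 33, 14, 83]


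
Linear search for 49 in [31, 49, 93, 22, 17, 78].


i=0: 31!=49
i=1: 49==49 found!

Found at 1, 2 comps


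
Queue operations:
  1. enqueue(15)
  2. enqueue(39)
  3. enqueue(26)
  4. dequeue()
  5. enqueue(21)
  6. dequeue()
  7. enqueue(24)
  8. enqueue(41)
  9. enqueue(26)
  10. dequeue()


enqueue(15) -> [15]
enqueue(39) -> [15, 39]
enqueue(26) -> [15, 39, 26]
dequeue()->15, [39, 26]
enqueue(21) -> [39, 26, 21]
dequeue()->39, [26, 21]
enqueue(24) -> [26, 21, 24]
enqueue(41) -> [26, 21, 24, 41]
enqueue(26) -> [26, 21, 24, 41, 26]
dequeue()->26, [21, 24, 41, 26]

Final queue: [21, 24, 41, 26]


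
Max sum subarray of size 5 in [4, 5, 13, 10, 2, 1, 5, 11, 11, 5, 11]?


[0:5]: 34
[1:6]: 31
[2:7]: 31
[3:8]: 29
[4:9]: 30
[5:10]: 33
[6:11]: 43

Max: 43 at [6:11]


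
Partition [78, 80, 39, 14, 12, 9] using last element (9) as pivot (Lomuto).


Pivot: 9
Place pivot at 0: [9, 80, 39, 14, 12, 78]

Partitioned: [9, 80, 39, 14, 12, 78]


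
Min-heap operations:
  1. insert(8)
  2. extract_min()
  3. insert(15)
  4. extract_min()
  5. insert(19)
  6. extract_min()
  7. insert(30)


insert(8) -> [8]
extract_min()->8, []
insert(15) -> [15]
extract_min()->15, []
insert(19) -> [19]
extract_min()->19, []
insert(30) -> [30]

Final heap: [30]


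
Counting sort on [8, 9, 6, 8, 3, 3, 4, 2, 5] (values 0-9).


Input: [8, 9, 6, 8, 3, 3, 4, 2, 5]
Counts: [0, 0, 1, 2, 1, 1, 1, 0, 2, 1]

Sorted: [2, 3, 3, 4, 5, 6, 8, 8, 9]


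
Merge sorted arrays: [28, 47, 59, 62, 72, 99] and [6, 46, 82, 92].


Take 6 from B
Take 28 from A
Take 46 from B
Take 47 from A
Take 59 from A
Take 62 from A
Take 72 from A
Take 82 from B
Take 92 from B

Merged: [6, 28, 46, 47, 59, 62, 72, 82, 92, 99]


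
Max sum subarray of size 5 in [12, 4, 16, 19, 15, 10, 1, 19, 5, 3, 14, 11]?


[0:5]: 66
[1:6]: 64
[2:7]: 61
[3:8]: 64
[4:9]: 50
[5:10]: 38
[6:11]: 42
[7:12]: 52

Max: 66 at [0:5]


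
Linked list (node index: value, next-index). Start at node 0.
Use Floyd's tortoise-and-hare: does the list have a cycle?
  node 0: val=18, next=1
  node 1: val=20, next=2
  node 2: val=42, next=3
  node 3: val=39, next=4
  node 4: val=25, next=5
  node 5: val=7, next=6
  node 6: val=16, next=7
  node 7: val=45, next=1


Floyd's tortoise (slow, +1) and hare (fast, +2):
  init: slow=0, fast=0
  step 1: slow=1, fast=2
  step 2: slow=2, fast=4
  step 3: slow=3, fast=6
  step 4: slow=4, fast=1
  step 5: slow=5, fast=3
  step 6: slow=6, fast=5
  step 7: slow=7, fast=7
  slow == fast at node 7: cycle detected

Cycle: yes


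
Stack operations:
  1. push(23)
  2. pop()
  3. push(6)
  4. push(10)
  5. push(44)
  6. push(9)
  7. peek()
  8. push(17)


push(23) -> [23]
pop()->23, []
push(6) -> [6]
push(10) -> [6, 10]
push(44) -> [6, 10, 44]
push(9) -> [6, 10, 44, 9]
peek()->9
push(17) -> [6, 10, 44, 9, 17]

Final stack: [6, 10, 44, 9, 17]


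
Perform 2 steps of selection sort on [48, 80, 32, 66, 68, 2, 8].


Initial: [48, 80, 32, 66, 68, 2, 8]
Step 1: min=2 at 5
  Swap: [2, 80, 32, 66, 68, 48, 8]
Step 2: min=8 at 6
  Swap: [2, 8, 32, 66, 68, 48, 80]

After 2 steps: [2, 8, 32, 66, 68, 48, 80]


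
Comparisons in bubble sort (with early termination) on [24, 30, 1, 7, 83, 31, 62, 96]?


Algorithm: bubble sort (with early termination)
Input: [24, 30, 1, 7, 83, 31, 62, 96]
Sorted: [1, 7, 24, 30, 31, 62, 83, 96]

18


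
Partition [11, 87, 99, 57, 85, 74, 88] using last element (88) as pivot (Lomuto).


Pivot: 88
  11 <= 88: advance i (no swap)
  87 <= 88: advance i (no swap)
  57 <= 88: swap -> [11, 87, 57, 99, 85, 74, 88]
  85 <= 88: swap -> [11, 87, 57, 85, 99, 74, 88]
  74 <= 88: swap -> [11, 87, 57, 85, 74, 99, 88]
Place pivot at 5: [11, 87, 57, 85, 74, 88, 99]

Partitioned: [11, 87, 57, 85, 74, 88, 99]


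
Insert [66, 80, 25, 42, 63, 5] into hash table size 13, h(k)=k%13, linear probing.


Insert 66: h=1 -> slot 1
Insert 80: h=2 -> slot 2
Insert 25: h=12 -> slot 12
Insert 42: h=3 -> slot 3
Insert 63: h=11 -> slot 11
Insert 5: h=5 -> slot 5

Table: [None, 66, 80, 42, None, 5, None, None, None, None, None, 63, 25]


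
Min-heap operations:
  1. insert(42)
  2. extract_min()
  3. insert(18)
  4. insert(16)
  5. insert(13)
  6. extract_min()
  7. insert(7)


insert(42) -> [42]
extract_min()->42, []
insert(18) -> [18]
insert(16) -> [16, 18]
insert(13) -> [13, 18, 16]
extract_min()->13, [16, 18]
insert(7) -> [7, 18, 16]

Final heap: [7, 18, 16]


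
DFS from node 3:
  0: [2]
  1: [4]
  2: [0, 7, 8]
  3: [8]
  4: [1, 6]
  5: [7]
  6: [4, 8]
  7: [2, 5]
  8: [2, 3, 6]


Visit 3, push [8]
Visit 8, push [6, 2]
Visit 2, push [7, 0]
Visit 0, push []
Visit 7, push [5]
Visit 5, push []
Visit 6, push [4]
Visit 4, push [1]
Visit 1, push []

DFS order: [3, 8, 2, 0, 7, 5, 6, 4, 1]


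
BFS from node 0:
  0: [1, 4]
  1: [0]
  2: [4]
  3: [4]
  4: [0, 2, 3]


Visit 0, enqueue [1, 4]
Visit 1, enqueue []
Visit 4, enqueue [2, 3]
Visit 2, enqueue []
Visit 3, enqueue []

BFS order: [0, 1, 4, 2, 3]


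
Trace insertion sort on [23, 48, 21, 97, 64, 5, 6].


Initial: [23, 48, 21, 97, 64, 5, 6]
Insert 48: [23, 48, 21, 97, 64, 5, 6]
Insert 21: [21, 23, 48, 97, 64, 5, 6]
Insert 97: [21, 23, 48, 97, 64, 5, 6]
Insert 64: [21, 23, 48, 64, 97, 5, 6]
Insert 5: [5, 21, 23, 48, 64, 97, 6]
Insert 6: [5, 6, 21, 23, 48, 64, 97]

Sorted: [5, 6, 21, 23, 48, 64, 97]


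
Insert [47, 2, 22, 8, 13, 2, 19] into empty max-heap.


Insert 47: [47]
Insert 2: [47, 2]
Insert 22: [47, 2, 22]
Insert 8: [47, 8, 22, 2]
Insert 13: [47, 13, 22, 2, 8]
Insert 2: [47, 13, 22, 2, 8, 2]
Insert 19: [47, 13, 22, 2, 8, 2, 19]

Final heap: [47, 13, 22, 2, 8, 2, 19]


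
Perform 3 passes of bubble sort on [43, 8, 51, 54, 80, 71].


Initial: [43, 8, 51, 54, 80, 71]
Pass 1: [8, 43, 51, 54, 71, 80] (2 swaps)
Pass 2: [8, 43, 51, 54, 71, 80] (0 swaps)
Pass 3: [8, 43, 51, 54, 71, 80] (0 swaps)

After 3 passes: [8, 43, 51, 54, 71, 80]


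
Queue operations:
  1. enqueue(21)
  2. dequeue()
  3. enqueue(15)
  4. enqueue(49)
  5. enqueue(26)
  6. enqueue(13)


enqueue(21) -> [21]
dequeue()->21, []
enqueue(15) -> [15]
enqueue(49) -> [15, 49]
enqueue(26) -> [15, 49, 26]
enqueue(13) -> [15, 49, 26, 13]

Final queue: [15, 49, 26, 13]


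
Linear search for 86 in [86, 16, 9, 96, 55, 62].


i=0: 86==86 found!

Found at 0, 1 comps


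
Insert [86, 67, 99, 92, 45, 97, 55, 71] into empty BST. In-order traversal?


Insert 86: root
Insert 67: L from 86
Insert 99: R from 86
Insert 92: R from 86 -> L from 99
Insert 45: L from 86 -> L from 67
Insert 97: R from 86 -> L from 99 -> R from 92
Insert 55: L from 86 -> L from 67 -> R from 45
Insert 71: L from 86 -> R from 67

In-order: [45, 55, 67, 71, 86, 92, 97, 99]


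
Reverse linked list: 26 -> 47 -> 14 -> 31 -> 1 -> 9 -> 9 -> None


Step 1: curr=26, set curr.next=prev(None) | reversed so far: 26
Step 2: curr=47, set curr.next=prev(26) | reversed so far: 47 -> 26
Step 3: curr=14, set curr.next=prev(47) | reversed so far: 14 -> 47 -> 26
Step 4: curr=31, set curr.next=prev(14) | reversed so far: 31 -> 14 -> 47 -> 26
Step 5: curr=1, set curr.next=prev(31) | reversed so far: 1 -> 31 -> 14 -> 47 -> 26
Step 6: curr=9, set curr.next=prev(1) | reversed so far: 9 -> 1 -> 31 -> 14 -> 47 -> 26
Step 7: curr=9, set curr.next=prev(9) | reversed so far: 9 -> 9 -> 1 -> 31 -> 14 -> 47 -> 26

9 -> 9 -> 1 -> 31 -> 14 -> 47 -> 26 -> None


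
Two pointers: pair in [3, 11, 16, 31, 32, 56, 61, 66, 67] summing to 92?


lo=0(3)+hi=8(67)=70
lo=1(11)+hi=8(67)=78
lo=2(16)+hi=8(67)=83
lo=3(31)+hi=8(67)=98
lo=3(31)+hi=7(66)=97
lo=3(31)+hi=6(61)=92

Yes: 31+61=92


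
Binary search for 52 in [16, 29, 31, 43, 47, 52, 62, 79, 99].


Step 1: lo=0, hi=8, mid=4, val=47
Step 2: lo=5, hi=8, mid=6, val=62
Step 3: lo=5, hi=5, mid=5, val=52

Found at index 5


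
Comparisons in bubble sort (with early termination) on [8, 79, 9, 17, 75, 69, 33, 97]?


Algorithm: bubble sort (with early termination)
Input: [8, 79, 9, 17, 75, 69, 33, 97]
Sorted: [8, 9, 17, 33, 69, 75, 79, 97]

22


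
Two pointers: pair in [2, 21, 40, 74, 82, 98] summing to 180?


lo=0(2)+hi=5(98)=100
lo=1(21)+hi=5(98)=119
lo=2(40)+hi=5(98)=138
lo=3(74)+hi=5(98)=172
lo=4(82)+hi=5(98)=180

Yes: 82+98=180


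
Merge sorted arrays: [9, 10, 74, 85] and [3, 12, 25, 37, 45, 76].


Take 3 from B
Take 9 from A
Take 10 from A
Take 12 from B
Take 25 from B
Take 37 from B
Take 45 from B
Take 74 from A
Take 76 from B

Merged: [3, 9, 10, 12, 25, 37, 45, 74, 76, 85]


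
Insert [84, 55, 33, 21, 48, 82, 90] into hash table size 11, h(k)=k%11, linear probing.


Insert 84: h=7 -> slot 7
Insert 55: h=0 -> slot 0
Insert 33: h=0, 1 probes -> slot 1
Insert 21: h=10 -> slot 10
Insert 48: h=4 -> slot 4
Insert 82: h=5 -> slot 5
Insert 90: h=2 -> slot 2

Table: [55, 33, 90, None, 48, 82, None, 84, None, None, 21]


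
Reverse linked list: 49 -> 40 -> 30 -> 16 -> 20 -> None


Step 1: curr=49, set curr.next=prev(None) | reversed so far: 49
Step 2: curr=40, set curr.next=prev(49) | reversed so far: 40 -> 49
Step 3: curr=30, set curr.next=prev(40) | reversed so far: 30 -> 40 -> 49
Step 4: curr=16, set curr.next=prev(30) | reversed so far: 16 -> 30 -> 40 -> 49
Step 5: curr=20, set curr.next=prev(16) | reversed so far: 20 -> 16 -> 30 -> 40 -> 49

20 -> 16 -> 30 -> 40 -> 49 -> None


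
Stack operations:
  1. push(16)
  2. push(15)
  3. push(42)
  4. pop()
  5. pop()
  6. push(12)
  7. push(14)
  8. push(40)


push(16) -> [16]
push(15) -> [16, 15]
push(42) -> [16, 15, 42]
pop()->42, [16, 15]
pop()->15, [16]
push(12) -> [16, 12]
push(14) -> [16, 12, 14]
push(40) -> [16, 12, 14, 40]

Final stack: [16, 12, 14, 40]


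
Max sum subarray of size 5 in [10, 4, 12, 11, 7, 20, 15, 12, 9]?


[0:5]: 44
[1:6]: 54
[2:7]: 65
[3:8]: 65
[4:9]: 63

Max: 65 at [2:7]


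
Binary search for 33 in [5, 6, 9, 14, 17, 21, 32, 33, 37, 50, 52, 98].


Step 1: lo=0, hi=11, mid=5, val=21
Step 2: lo=6, hi=11, mid=8, val=37
Step 3: lo=6, hi=7, mid=6, val=32
Step 4: lo=7, hi=7, mid=7, val=33

Found at index 7


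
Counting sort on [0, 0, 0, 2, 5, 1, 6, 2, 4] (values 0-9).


Input: [0, 0, 0, 2, 5, 1, 6, 2, 4]
Counts: [3, 1, 2, 0, 1, 1, 1, 0, 0, 0]

Sorted: [0, 0, 0, 1, 2, 2, 4, 5, 6]


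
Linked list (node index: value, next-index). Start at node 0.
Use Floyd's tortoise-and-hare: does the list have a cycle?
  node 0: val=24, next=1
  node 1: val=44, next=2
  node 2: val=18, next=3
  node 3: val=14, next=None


Floyd's tortoise (slow, +1) and hare (fast, +2):
  init: slow=0, fast=0
  step 1: slow=1, fast=2
  step 2: fast 2->3->None, no cycle

Cycle: no


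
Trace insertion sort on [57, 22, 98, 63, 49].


Initial: [57, 22, 98, 63, 49]
Insert 22: [22, 57, 98, 63, 49]
Insert 98: [22, 57, 98, 63, 49]
Insert 63: [22, 57, 63, 98, 49]
Insert 49: [22, 49, 57, 63, 98]

Sorted: [22, 49, 57, 63, 98]


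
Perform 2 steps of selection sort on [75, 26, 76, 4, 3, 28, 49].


Initial: [75, 26, 76, 4, 3, 28, 49]
Step 1: min=3 at 4
  Swap: [3, 26, 76, 4, 75, 28, 49]
Step 2: min=4 at 3
  Swap: [3, 4, 76, 26, 75, 28, 49]

After 2 steps: [3, 4, 76, 26, 75, 28, 49]


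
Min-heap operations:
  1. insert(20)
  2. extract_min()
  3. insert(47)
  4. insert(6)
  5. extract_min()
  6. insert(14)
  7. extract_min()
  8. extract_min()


insert(20) -> [20]
extract_min()->20, []
insert(47) -> [47]
insert(6) -> [6, 47]
extract_min()->6, [47]
insert(14) -> [14, 47]
extract_min()->14, [47]
extract_min()->47, []

Final heap: []


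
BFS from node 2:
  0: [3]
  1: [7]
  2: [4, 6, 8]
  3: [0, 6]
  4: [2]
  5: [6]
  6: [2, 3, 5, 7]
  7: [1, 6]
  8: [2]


Visit 2, enqueue [4, 6, 8]
Visit 4, enqueue []
Visit 6, enqueue [3, 5, 7]
Visit 8, enqueue []
Visit 3, enqueue [0]
Visit 5, enqueue []
Visit 7, enqueue [1]
Visit 0, enqueue []
Visit 1, enqueue []

BFS order: [2, 4, 6, 8, 3, 5, 7, 0, 1]


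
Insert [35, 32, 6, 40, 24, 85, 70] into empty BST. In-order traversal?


Insert 35: root
Insert 32: L from 35
Insert 6: L from 35 -> L from 32
Insert 40: R from 35
Insert 24: L from 35 -> L from 32 -> R from 6
Insert 85: R from 35 -> R from 40
Insert 70: R from 35 -> R from 40 -> L from 85

In-order: [6, 24, 32, 35, 40, 70, 85]


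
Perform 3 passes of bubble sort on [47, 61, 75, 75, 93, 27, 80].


Initial: [47, 61, 75, 75, 93, 27, 80]
Pass 1: [47, 61, 75, 75, 27, 80, 93] (2 swaps)
Pass 2: [47, 61, 75, 27, 75, 80, 93] (1 swaps)
Pass 3: [47, 61, 27, 75, 75, 80, 93] (1 swaps)

After 3 passes: [47, 61, 27, 75, 75, 80, 93]


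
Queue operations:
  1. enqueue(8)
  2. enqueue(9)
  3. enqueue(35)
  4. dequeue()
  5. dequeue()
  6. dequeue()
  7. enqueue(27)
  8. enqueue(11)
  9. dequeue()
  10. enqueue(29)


enqueue(8) -> [8]
enqueue(9) -> [8, 9]
enqueue(35) -> [8, 9, 35]
dequeue()->8, [9, 35]
dequeue()->9, [35]
dequeue()->35, []
enqueue(27) -> [27]
enqueue(11) -> [27, 11]
dequeue()->27, [11]
enqueue(29) -> [11, 29]

Final queue: [11, 29]


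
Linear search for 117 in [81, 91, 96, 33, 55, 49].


i=0: 81!=117
i=1: 91!=117
i=2: 96!=117
i=3: 33!=117
i=4: 55!=117
i=5: 49!=117

Not found, 6 comps


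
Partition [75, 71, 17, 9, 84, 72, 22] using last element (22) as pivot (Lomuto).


Pivot: 22
  17 <= 22: swap -> [17, 71, 75, 9, 84, 72, 22]
  9 <= 22: swap -> [17, 9, 75, 71, 84, 72, 22]
Place pivot at 2: [17, 9, 22, 71, 84, 72, 75]

Partitioned: [17, 9, 22, 71, 84, 72, 75]


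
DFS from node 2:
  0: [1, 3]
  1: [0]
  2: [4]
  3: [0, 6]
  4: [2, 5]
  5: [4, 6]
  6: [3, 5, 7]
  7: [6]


Visit 2, push [4]
Visit 4, push [5]
Visit 5, push [6]
Visit 6, push [7, 3]
Visit 3, push [0]
Visit 0, push [1]
Visit 1, push []
Visit 7, push []

DFS order: [2, 4, 5, 6, 3, 0, 1, 7]


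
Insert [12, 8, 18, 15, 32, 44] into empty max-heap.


Insert 12: [12]
Insert 8: [12, 8]
Insert 18: [18, 8, 12]
Insert 15: [18, 15, 12, 8]
Insert 32: [32, 18, 12, 8, 15]
Insert 44: [44, 18, 32, 8, 15, 12]

Final heap: [44, 18, 32, 8, 15, 12]


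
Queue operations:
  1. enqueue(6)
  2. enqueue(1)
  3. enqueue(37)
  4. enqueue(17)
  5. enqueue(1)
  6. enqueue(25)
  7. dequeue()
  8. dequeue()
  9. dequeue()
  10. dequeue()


enqueue(6) -> [6]
enqueue(1) -> [6, 1]
enqueue(37) -> [6, 1, 37]
enqueue(17) -> [6, 1, 37, 17]
enqueue(1) -> [6, 1, 37, 17, 1]
enqueue(25) -> [6, 1, 37, 17, 1, 25]
dequeue()->6, [1, 37, 17, 1, 25]
dequeue()->1, [37, 17, 1, 25]
dequeue()->37, [17, 1, 25]
dequeue()->17, [1, 25]

Final queue: [1, 25]


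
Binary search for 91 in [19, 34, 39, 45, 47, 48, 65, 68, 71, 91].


Step 1: lo=0, hi=9, mid=4, val=47
Step 2: lo=5, hi=9, mid=7, val=68
Step 3: lo=8, hi=9, mid=8, val=71
Step 4: lo=9, hi=9, mid=9, val=91

Found at index 9


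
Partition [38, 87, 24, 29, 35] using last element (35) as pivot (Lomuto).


Pivot: 35
  24 <= 35: swap -> [24, 87, 38, 29, 35]
  29 <= 35: swap -> [24, 29, 38, 87, 35]
Place pivot at 2: [24, 29, 35, 87, 38]

Partitioned: [24, 29, 35, 87, 38]


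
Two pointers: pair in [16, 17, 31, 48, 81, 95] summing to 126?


lo=0(16)+hi=5(95)=111
lo=1(17)+hi=5(95)=112
lo=2(31)+hi=5(95)=126

Yes: 31+95=126


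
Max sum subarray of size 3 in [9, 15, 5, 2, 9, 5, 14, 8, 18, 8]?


[0:3]: 29
[1:4]: 22
[2:5]: 16
[3:6]: 16
[4:7]: 28
[5:8]: 27
[6:9]: 40
[7:10]: 34

Max: 40 at [6:9]


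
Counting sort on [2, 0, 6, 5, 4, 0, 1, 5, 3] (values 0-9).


Input: [2, 0, 6, 5, 4, 0, 1, 5, 3]
Counts: [2, 1, 1, 1, 1, 2, 1, 0, 0, 0]

Sorted: [0, 0, 1, 2, 3, 4, 5, 5, 6]


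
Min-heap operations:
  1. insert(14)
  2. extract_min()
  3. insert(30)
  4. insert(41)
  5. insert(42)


insert(14) -> [14]
extract_min()->14, []
insert(30) -> [30]
insert(41) -> [30, 41]
insert(42) -> [30, 41, 42]

Final heap: [30, 41, 42]


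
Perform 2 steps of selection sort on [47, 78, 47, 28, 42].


Initial: [47, 78, 47, 28, 42]
Step 1: min=28 at 3
  Swap: [28, 78, 47, 47, 42]
Step 2: min=42 at 4
  Swap: [28, 42, 47, 47, 78]

After 2 steps: [28, 42, 47, 47, 78]


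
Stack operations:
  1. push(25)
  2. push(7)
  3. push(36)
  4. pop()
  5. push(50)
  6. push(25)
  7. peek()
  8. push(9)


push(25) -> [25]
push(7) -> [25, 7]
push(36) -> [25, 7, 36]
pop()->36, [25, 7]
push(50) -> [25, 7, 50]
push(25) -> [25, 7, 50, 25]
peek()->25
push(9) -> [25, 7, 50, 25, 9]

Final stack: [25, 7, 50, 25, 9]


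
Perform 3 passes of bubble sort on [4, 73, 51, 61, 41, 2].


Initial: [4, 73, 51, 61, 41, 2]
Pass 1: [4, 51, 61, 41, 2, 73] (4 swaps)
Pass 2: [4, 51, 41, 2, 61, 73] (2 swaps)
Pass 3: [4, 41, 2, 51, 61, 73] (2 swaps)

After 3 passes: [4, 41, 2, 51, 61, 73]


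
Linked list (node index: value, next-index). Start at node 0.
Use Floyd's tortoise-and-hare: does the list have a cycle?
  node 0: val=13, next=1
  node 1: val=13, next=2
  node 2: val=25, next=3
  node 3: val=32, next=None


Floyd's tortoise (slow, +1) and hare (fast, +2):
  init: slow=0, fast=0
  step 1: slow=1, fast=2
  step 2: fast 2->3->None, no cycle

Cycle: no


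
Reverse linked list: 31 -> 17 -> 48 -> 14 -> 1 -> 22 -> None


Step 1: curr=31, set curr.next=prev(None) | reversed so far: 31
Step 2: curr=17, set curr.next=prev(31) | reversed so far: 17 -> 31
Step 3: curr=48, set curr.next=prev(17) | reversed so far: 48 -> 17 -> 31
Step 4: curr=14, set curr.next=prev(48) | reversed so far: 14 -> 48 -> 17 -> 31
Step 5: curr=1, set curr.next=prev(14) | reversed so far: 1 -> 14 -> 48 -> 17 -> 31
Step 6: curr=22, set curr.next=prev(1) | reversed so far: 22 -> 1 -> 14 -> 48 -> 17 -> 31

22 -> 1 -> 14 -> 48 -> 17 -> 31 -> None


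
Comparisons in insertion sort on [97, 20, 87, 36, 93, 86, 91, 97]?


Algorithm: insertion sort
Input: [97, 20, 87, 36, 93, 86, 91, 97]
Sorted: [20, 36, 86, 87, 91, 93, 97, 97]

16


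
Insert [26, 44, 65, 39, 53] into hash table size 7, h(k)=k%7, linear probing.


Insert 26: h=5 -> slot 5
Insert 44: h=2 -> slot 2
Insert 65: h=2, 1 probes -> slot 3
Insert 39: h=4 -> slot 4
Insert 53: h=4, 2 probes -> slot 6

Table: [None, None, 44, 65, 39, 26, 53]


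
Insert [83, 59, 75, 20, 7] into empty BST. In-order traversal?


Insert 83: root
Insert 59: L from 83
Insert 75: L from 83 -> R from 59
Insert 20: L from 83 -> L from 59
Insert 7: L from 83 -> L from 59 -> L from 20

In-order: [7, 20, 59, 75, 83]


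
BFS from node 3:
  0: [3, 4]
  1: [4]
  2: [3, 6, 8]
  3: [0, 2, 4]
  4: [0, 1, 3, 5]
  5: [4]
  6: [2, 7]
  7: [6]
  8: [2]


Visit 3, enqueue [0, 2, 4]
Visit 0, enqueue []
Visit 2, enqueue [6, 8]
Visit 4, enqueue [1, 5]
Visit 6, enqueue [7]
Visit 8, enqueue []
Visit 1, enqueue []
Visit 5, enqueue []
Visit 7, enqueue []

BFS order: [3, 0, 2, 4, 6, 8, 1, 5, 7]


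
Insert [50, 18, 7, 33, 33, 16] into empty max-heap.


Insert 50: [50]
Insert 18: [50, 18]
Insert 7: [50, 18, 7]
Insert 33: [50, 33, 7, 18]
Insert 33: [50, 33, 7, 18, 33]
Insert 16: [50, 33, 16, 18, 33, 7]

Final heap: [50, 33, 16, 18, 33, 7]


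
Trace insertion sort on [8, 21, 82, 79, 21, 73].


Initial: [8, 21, 82, 79, 21, 73]
Insert 21: [8, 21, 82, 79, 21, 73]
Insert 82: [8, 21, 82, 79, 21, 73]
Insert 79: [8, 21, 79, 82, 21, 73]
Insert 21: [8, 21, 21, 79, 82, 73]
Insert 73: [8, 21, 21, 73, 79, 82]

Sorted: [8, 21, 21, 73, 79, 82]


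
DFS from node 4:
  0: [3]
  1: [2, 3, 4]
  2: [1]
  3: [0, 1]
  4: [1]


Visit 4, push [1]
Visit 1, push [3, 2]
Visit 2, push []
Visit 3, push [0]
Visit 0, push []

DFS order: [4, 1, 2, 3, 0]


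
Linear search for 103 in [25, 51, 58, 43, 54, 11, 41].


i=0: 25!=103
i=1: 51!=103
i=2: 58!=103
i=3: 43!=103
i=4: 54!=103
i=5: 11!=103
i=6: 41!=103

Not found, 7 comps


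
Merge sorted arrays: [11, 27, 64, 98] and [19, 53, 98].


Take 11 from A
Take 19 from B
Take 27 from A
Take 53 from B
Take 64 from A
Take 98 from A

Merged: [11, 19, 27, 53, 64, 98, 98]


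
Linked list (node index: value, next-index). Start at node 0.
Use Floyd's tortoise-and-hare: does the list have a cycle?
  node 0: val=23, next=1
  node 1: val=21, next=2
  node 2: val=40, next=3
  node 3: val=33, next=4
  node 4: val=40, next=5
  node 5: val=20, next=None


Floyd's tortoise (slow, +1) and hare (fast, +2):
  init: slow=0, fast=0
  step 1: slow=1, fast=2
  step 2: slow=2, fast=4
  step 3: fast 4->5->None, no cycle

Cycle: no


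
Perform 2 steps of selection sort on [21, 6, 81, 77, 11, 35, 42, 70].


Initial: [21, 6, 81, 77, 11, 35, 42, 70]
Step 1: min=6 at 1
  Swap: [6, 21, 81, 77, 11, 35, 42, 70]
Step 2: min=11 at 4
  Swap: [6, 11, 81, 77, 21, 35, 42, 70]

After 2 steps: [6, 11, 81, 77, 21, 35, 42, 70]


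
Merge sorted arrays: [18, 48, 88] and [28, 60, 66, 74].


Take 18 from A
Take 28 from B
Take 48 from A
Take 60 from B
Take 66 from B
Take 74 from B

Merged: [18, 28, 48, 60, 66, 74, 88]


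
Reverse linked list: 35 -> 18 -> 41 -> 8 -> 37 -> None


Step 1: curr=35, set curr.next=prev(None) | reversed so far: 35
Step 2: curr=18, set curr.next=prev(35) | reversed so far: 18 -> 35
Step 3: curr=41, set curr.next=prev(18) | reversed so far: 41 -> 18 -> 35
Step 4: curr=8, set curr.next=prev(41) | reversed so far: 8 -> 41 -> 18 -> 35
Step 5: curr=37, set curr.next=prev(8) | reversed so far: 37 -> 8 -> 41 -> 18 -> 35

37 -> 8 -> 41 -> 18 -> 35 -> None


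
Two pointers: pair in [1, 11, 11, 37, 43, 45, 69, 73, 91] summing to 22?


lo=0(1)+hi=8(91)=92
lo=0(1)+hi=7(73)=74
lo=0(1)+hi=6(69)=70
lo=0(1)+hi=5(45)=46
lo=0(1)+hi=4(43)=44
lo=0(1)+hi=3(37)=38
lo=0(1)+hi=2(11)=12
lo=1(11)+hi=2(11)=22

Yes: 11+11=22


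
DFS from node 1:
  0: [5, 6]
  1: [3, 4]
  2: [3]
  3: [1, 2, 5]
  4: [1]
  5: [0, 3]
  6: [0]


Visit 1, push [4, 3]
Visit 3, push [5, 2]
Visit 2, push []
Visit 5, push [0]
Visit 0, push [6]
Visit 6, push []
Visit 4, push []

DFS order: [1, 3, 2, 5, 0, 6, 4]


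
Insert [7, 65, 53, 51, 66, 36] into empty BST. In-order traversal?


Insert 7: root
Insert 65: R from 7
Insert 53: R from 7 -> L from 65
Insert 51: R from 7 -> L from 65 -> L from 53
Insert 66: R from 7 -> R from 65
Insert 36: R from 7 -> L from 65 -> L from 53 -> L from 51

In-order: [7, 36, 51, 53, 65, 66]


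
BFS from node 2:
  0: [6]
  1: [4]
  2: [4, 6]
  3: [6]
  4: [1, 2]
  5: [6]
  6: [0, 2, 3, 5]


Visit 2, enqueue [4, 6]
Visit 4, enqueue [1]
Visit 6, enqueue [0, 3, 5]
Visit 1, enqueue []
Visit 0, enqueue []
Visit 3, enqueue []
Visit 5, enqueue []

BFS order: [2, 4, 6, 1, 0, 3, 5]


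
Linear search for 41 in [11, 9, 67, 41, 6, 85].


i=0: 11!=41
i=1: 9!=41
i=2: 67!=41
i=3: 41==41 found!

Found at 3, 4 comps


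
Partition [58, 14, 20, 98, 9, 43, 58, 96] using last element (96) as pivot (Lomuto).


Pivot: 96
  58 <= 96: advance i (no swap)
  14 <= 96: advance i (no swap)
  20 <= 96: advance i (no swap)
  9 <= 96: swap -> [58, 14, 20, 9, 98, 43, 58, 96]
  43 <= 96: swap -> [58, 14, 20, 9, 43, 98, 58, 96]
  58 <= 96: swap -> [58, 14, 20, 9, 43, 58, 98, 96]
Place pivot at 6: [58, 14, 20, 9, 43, 58, 96, 98]

Partitioned: [58, 14, 20, 9, 43, 58, 96, 98]


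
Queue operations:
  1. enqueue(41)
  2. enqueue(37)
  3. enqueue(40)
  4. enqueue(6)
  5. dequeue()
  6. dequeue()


enqueue(41) -> [41]
enqueue(37) -> [41, 37]
enqueue(40) -> [41, 37, 40]
enqueue(6) -> [41, 37, 40, 6]
dequeue()->41, [37, 40, 6]
dequeue()->37, [40, 6]

Final queue: [40, 6]


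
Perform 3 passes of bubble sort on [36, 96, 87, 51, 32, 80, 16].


Initial: [36, 96, 87, 51, 32, 80, 16]
Pass 1: [36, 87, 51, 32, 80, 16, 96] (5 swaps)
Pass 2: [36, 51, 32, 80, 16, 87, 96] (4 swaps)
Pass 3: [36, 32, 51, 16, 80, 87, 96] (2 swaps)

After 3 passes: [36, 32, 51, 16, 80, 87, 96]


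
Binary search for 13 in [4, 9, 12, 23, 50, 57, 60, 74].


Step 1: lo=0, hi=7, mid=3, val=23
Step 2: lo=0, hi=2, mid=1, val=9
Step 3: lo=2, hi=2, mid=2, val=12

Not found


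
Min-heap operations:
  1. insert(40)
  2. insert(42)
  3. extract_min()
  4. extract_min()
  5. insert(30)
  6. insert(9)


insert(40) -> [40]
insert(42) -> [40, 42]
extract_min()->40, [42]
extract_min()->42, []
insert(30) -> [30]
insert(9) -> [9, 30]

Final heap: [9, 30]


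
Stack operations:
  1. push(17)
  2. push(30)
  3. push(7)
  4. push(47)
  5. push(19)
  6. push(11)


push(17) -> [17]
push(30) -> [17, 30]
push(7) -> [17, 30, 7]
push(47) -> [17, 30, 7, 47]
push(19) -> [17, 30, 7, 47, 19]
push(11) -> [17, 30, 7, 47, 19, 11]

Final stack: [17, 30, 7, 47, 19, 11]


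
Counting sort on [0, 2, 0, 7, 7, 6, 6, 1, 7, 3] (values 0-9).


Input: [0, 2, 0, 7, 7, 6, 6, 1, 7, 3]
Counts: [2, 1, 1, 1, 0, 0, 2, 3, 0, 0]

Sorted: [0, 0, 1, 2, 3, 6, 6, 7, 7, 7]


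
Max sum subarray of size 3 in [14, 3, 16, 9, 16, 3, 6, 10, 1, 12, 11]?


[0:3]: 33
[1:4]: 28
[2:5]: 41
[3:6]: 28
[4:7]: 25
[5:8]: 19
[6:9]: 17
[7:10]: 23
[8:11]: 24

Max: 41 at [2:5]


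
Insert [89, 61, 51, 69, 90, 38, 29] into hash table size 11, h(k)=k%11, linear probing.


Insert 89: h=1 -> slot 1
Insert 61: h=6 -> slot 6
Insert 51: h=7 -> slot 7
Insert 69: h=3 -> slot 3
Insert 90: h=2 -> slot 2
Insert 38: h=5 -> slot 5
Insert 29: h=7, 1 probes -> slot 8

Table: [None, 89, 90, 69, None, 38, 61, 51, 29, None, None]


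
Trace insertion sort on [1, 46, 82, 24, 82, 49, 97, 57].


Initial: [1, 46, 82, 24, 82, 49, 97, 57]
Insert 46: [1, 46, 82, 24, 82, 49, 97, 57]
Insert 82: [1, 46, 82, 24, 82, 49, 97, 57]
Insert 24: [1, 24, 46, 82, 82, 49, 97, 57]
Insert 82: [1, 24, 46, 82, 82, 49, 97, 57]
Insert 49: [1, 24, 46, 49, 82, 82, 97, 57]
Insert 97: [1, 24, 46, 49, 82, 82, 97, 57]
Insert 57: [1, 24, 46, 49, 57, 82, 82, 97]

Sorted: [1, 24, 46, 49, 57, 82, 82, 97]


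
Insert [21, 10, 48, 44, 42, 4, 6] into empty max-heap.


Insert 21: [21]
Insert 10: [21, 10]
Insert 48: [48, 10, 21]
Insert 44: [48, 44, 21, 10]
Insert 42: [48, 44, 21, 10, 42]
Insert 4: [48, 44, 21, 10, 42, 4]
Insert 6: [48, 44, 21, 10, 42, 4, 6]

Final heap: [48, 44, 21, 10, 42, 4, 6]


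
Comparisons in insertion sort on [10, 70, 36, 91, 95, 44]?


Algorithm: insertion sort
Input: [10, 70, 36, 91, 95, 44]
Sorted: [10, 36, 44, 70, 91, 95]

9


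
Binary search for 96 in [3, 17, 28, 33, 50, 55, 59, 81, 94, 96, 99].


Step 1: lo=0, hi=10, mid=5, val=55
Step 2: lo=6, hi=10, mid=8, val=94
Step 3: lo=9, hi=10, mid=9, val=96

Found at index 9


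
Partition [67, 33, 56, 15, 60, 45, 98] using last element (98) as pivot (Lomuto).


Pivot: 98
  67 <= 98: advance i (no swap)
  33 <= 98: advance i (no swap)
  56 <= 98: advance i (no swap)
  15 <= 98: advance i (no swap)
  60 <= 98: advance i (no swap)
  45 <= 98: advance i (no swap)
Place pivot at 6: [67, 33, 56, 15, 60, 45, 98]

Partitioned: [67, 33, 56, 15, 60, 45, 98]


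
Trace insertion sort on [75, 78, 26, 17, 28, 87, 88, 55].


Initial: [75, 78, 26, 17, 28, 87, 88, 55]
Insert 78: [75, 78, 26, 17, 28, 87, 88, 55]
Insert 26: [26, 75, 78, 17, 28, 87, 88, 55]
Insert 17: [17, 26, 75, 78, 28, 87, 88, 55]
Insert 28: [17, 26, 28, 75, 78, 87, 88, 55]
Insert 87: [17, 26, 28, 75, 78, 87, 88, 55]
Insert 88: [17, 26, 28, 75, 78, 87, 88, 55]
Insert 55: [17, 26, 28, 55, 75, 78, 87, 88]

Sorted: [17, 26, 28, 55, 75, 78, 87, 88]


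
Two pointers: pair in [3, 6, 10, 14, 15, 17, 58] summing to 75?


lo=0(3)+hi=6(58)=61
lo=1(6)+hi=6(58)=64
lo=2(10)+hi=6(58)=68
lo=3(14)+hi=6(58)=72
lo=4(15)+hi=6(58)=73
lo=5(17)+hi=6(58)=75

Yes: 17+58=75


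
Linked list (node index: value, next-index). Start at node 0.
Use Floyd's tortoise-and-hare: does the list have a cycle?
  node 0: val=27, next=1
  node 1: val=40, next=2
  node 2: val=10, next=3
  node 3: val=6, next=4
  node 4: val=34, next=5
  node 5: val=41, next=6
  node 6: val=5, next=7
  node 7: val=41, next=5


Floyd's tortoise (slow, +1) and hare (fast, +2):
  init: slow=0, fast=0
  step 1: slow=1, fast=2
  step 2: slow=2, fast=4
  step 3: slow=3, fast=6
  step 4: slow=4, fast=5
  step 5: slow=5, fast=7
  step 6: slow=6, fast=6
  slow == fast at node 6: cycle detected

Cycle: yes


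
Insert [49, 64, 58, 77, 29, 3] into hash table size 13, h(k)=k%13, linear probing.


Insert 49: h=10 -> slot 10
Insert 64: h=12 -> slot 12
Insert 58: h=6 -> slot 6
Insert 77: h=12, 1 probes -> slot 0
Insert 29: h=3 -> slot 3
Insert 3: h=3, 1 probes -> slot 4

Table: [77, None, None, 29, 3, None, 58, None, None, None, 49, None, 64]


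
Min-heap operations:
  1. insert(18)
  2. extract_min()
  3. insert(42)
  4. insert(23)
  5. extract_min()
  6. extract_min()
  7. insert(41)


insert(18) -> [18]
extract_min()->18, []
insert(42) -> [42]
insert(23) -> [23, 42]
extract_min()->23, [42]
extract_min()->42, []
insert(41) -> [41]

Final heap: [41]


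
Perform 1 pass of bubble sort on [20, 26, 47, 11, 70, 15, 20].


Initial: [20, 26, 47, 11, 70, 15, 20]
Pass 1: [20, 26, 11, 47, 15, 20, 70] (3 swaps)

After 1 pass: [20, 26, 11, 47, 15, 20, 70]


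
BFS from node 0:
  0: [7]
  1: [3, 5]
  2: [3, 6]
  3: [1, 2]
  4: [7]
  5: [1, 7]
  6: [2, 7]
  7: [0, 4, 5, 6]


Visit 0, enqueue [7]
Visit 7, enqueue [4, 5, 6]
Visit 4, enqueue []
Visit 5, enqueue [1]
Visit 6, enqueue [2]
Visit 1, enqueue [3]
Visit 2, enqueue []
Visit 3, enqueue []

BFS order: [0, 7, 4, 5, 6, 1, 2, 3]


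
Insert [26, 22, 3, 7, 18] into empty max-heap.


Insert 26: [26]
Insert 22: [26, 22]
Insert 3: [26, 22, 3]
Insert 7: [26, 22, 3, 7]
Insert 18: [26, 22, 3, 7, 18]

Final heap: [26, 22, 3, 7, 18]


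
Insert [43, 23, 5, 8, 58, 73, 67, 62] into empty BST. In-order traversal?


Insert 43: root
Insert 23: L from 43
Insert 5: L from 43 -> L from 23
Insert 8: L from 43 -> L from 23 -> R from 5
Insert 58: R from 43
Insert 73: R from 43 -> R from 58
Insert 67: R from 43 -> R from 58 -> L from 73
Insert 62: R from 43 -> R from 58 -> L from 73 -> L from 67

In-order: [5, 8, 23, 43, 58, 62, 67, 73]


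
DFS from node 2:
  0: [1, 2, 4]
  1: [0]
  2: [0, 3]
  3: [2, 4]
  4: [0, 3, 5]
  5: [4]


Visit 2, push [3, 0]
Visit 0, push [4, 1]
Visit 1, push []
Visit 4, push [5, 3]
Visit 3, push []
Visit 5, push []

DFS order: [2, 0, 1, 4, 3, 5]


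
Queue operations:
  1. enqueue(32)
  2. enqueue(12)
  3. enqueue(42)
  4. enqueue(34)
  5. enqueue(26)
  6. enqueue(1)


enqueue(32) -> [32]
enqueue(12) -> [32, 12]
enqueue(42) -> [32, 12, 42]
enqueue(34) -> [32, 12, 42, 34]
enqueue(26) -> [32, 12, 42, 34, 26]
enqueue(1) -> [32, 12, 42, 34, 26, 1]

Final queue: [32, 12, 42, 34, 26, 1]


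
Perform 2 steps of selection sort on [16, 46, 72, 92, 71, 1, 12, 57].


Initial: [16, 46, 72, 92, 71, 1, 12, 57]
Step 1: min=1 at 5
  Swap: [1, 46, 72, 92, 71, 16, 12, 57]
Step 2: min=12 at 6
  Swap: [1, 12, 72, 92, 71, 16, 46, 57]

After 2 steps: [1, 12, 72, 92, 71, 16, 46, 57]


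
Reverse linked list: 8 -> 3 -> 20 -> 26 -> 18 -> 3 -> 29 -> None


Step 1: curr=8, set curr.next=prev(None) | reversed so far: 8
Step 2: curr=3, set curr.next=prev(8) | reversed so far: 3 -> 8
Step 3: curr=20, set curr.next=prev(3) | reversed so far: 20 -> 3 -> 8
Step 4: curr=26, set curr.next=prev(20) | reversed so far: 26 -> 20 -> 3 -> 8
Step 5: curr=18, set curr.next=prev(26) | reversed so far: 18 -> 26 -> 20 -> 3 -> 8
Step 6: curr=3, set curr.next=prev(18) | reversed so far: 3 -> 18 -> 26 -> 20 -> 3 -> 8
Step 7: curr=29, set curr.next=prev(3) | reversed so far: 29 -> 3 -> 18 -> 26 -> 20 -> 3 -> 8

29 -> 3 -> 18 -> 26 -> 20 -> 3 -> 8 -> None


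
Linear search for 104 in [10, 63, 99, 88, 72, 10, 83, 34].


i=0: 10!=104
i=1: 63!=104
i=2: 99!=104
i=3: 88!=104
i=4: 72!=104
i=5: 10!=104
i=6: 83!=104
i=7: 34!=104

Not found, 8 comps


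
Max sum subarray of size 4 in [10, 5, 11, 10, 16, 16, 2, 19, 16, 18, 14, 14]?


[0:4]: 36
[1:5]: 42
[2:6]: 53
[3:7]: 44
[4:8]: 53
[5:9]: 53
[6:10]: 55
[7:11]: 67
[8:12]: 62

Max: 67 at [7:11]


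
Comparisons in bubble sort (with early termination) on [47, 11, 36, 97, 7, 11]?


Algorithm: bubble sort (with early termination)
Input: [47, 11, 36, 97, 7, 11]
Sorted: [7, 11, 11, 36, 47, 97]

15


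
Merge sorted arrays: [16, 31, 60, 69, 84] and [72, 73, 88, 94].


Take 16 from A
Take 31 from A
Take 60 from A
Take 69 from A
Take 72 from B
Take 73 from B
Take 84 from A

Merged: [16, 31, 60, 69, 72, 73, 84, 88, 94]


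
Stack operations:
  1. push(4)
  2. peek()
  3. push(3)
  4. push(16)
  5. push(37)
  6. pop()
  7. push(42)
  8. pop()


push(4) -> [4]
peek()->4
push(3) -> [4, 3]
push(16) -> [4, 3, 16]
push(37) -> [4, 3, 16, 37]
pop()->37, [4, 3, 16]
push(42) -> [4, 3, 16, 42]
pop()->42, [4, 3, 16]

Final stack: [4, 3, 16]


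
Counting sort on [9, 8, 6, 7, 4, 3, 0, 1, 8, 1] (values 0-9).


Input: [9, 8, 6, 7, 4, 3, 0, 1, 8, 1]
Counts: [1, 2, 0, 1, 1, 0, 1, 1, 2, 1]

Sorted: [0, 1, 1, 3, 4, 6, 7, 8, 8, 9]


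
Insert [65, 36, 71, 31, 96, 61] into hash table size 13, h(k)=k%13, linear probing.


Insert 65: h=0 -> slot 0
Insert 36: h=10 -> slot 10
Insert 71: h=6 -> slot 6
Insert 31: h=5 -> slot 5
Insert 96: h=5, 2 probes -> slot 7
Insert 61: h=9 -> slot 9

Table: [65, None, None, None, None, 31, 71, 96, None, 61, 36, None, None]


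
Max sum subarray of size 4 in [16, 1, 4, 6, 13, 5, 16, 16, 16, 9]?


[0:4]: 27
[1:5]: 24
[2:6]: 28
[3:7]: 40
[4:8]: 50
[5:9]: 53
[6:10]: 57

Max: 57 at [6:10]


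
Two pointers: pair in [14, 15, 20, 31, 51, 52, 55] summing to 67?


lo=0(14)+hi=6(55)=69
lo=0(14)+hi=5(52)=66
lo=1(15)+hi=5(52)=67

Yes: 15+52=67


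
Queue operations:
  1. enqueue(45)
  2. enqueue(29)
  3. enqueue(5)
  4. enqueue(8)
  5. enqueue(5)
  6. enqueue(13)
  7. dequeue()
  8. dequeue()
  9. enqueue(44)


enqueue(45) -> [45]
enqueue(29) -> [45, 29]
enqueue(5) -> [45, 29, 5]
enqueue(8) -> [45, 29, 5, 8]
enqueue(5) -> [45, 29, 5, 8, 5]
enqueue(13) -> [45, 29, 5, 8, 5, 13]
dequeue()->45, [29, 5, 8, 5, 13]
dequeue()->29, [5, 8, 5, 13]
enqueue(44) -> [5, 8, 5, 13, 44]

Final queue: [5, 8, 5, 13, 44]


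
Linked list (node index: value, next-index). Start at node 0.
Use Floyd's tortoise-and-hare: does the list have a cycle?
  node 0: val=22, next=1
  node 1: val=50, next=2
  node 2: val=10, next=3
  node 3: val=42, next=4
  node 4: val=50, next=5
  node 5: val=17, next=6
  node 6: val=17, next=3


Floyd's tortoise (slow, +1) and hare (fast, +2):
  init: slow=0, fast=0
  step 1: slow=1, fast=2
  step 2: slow=2, fast=4
  step 3: slow=3, fast=6
  step 4: slow=4, fast=4
  slow == fast at node 4: cycle detected

Cycle: yes


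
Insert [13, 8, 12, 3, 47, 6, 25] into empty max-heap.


Insert 13: [13]
Insert 8: [13, 8]
Insert 12: [13, 8, 12]
Insert 3: [13, 8, 12, 3]
Insert 47: [47, 13, 12, 3, 8]
Insert 6: [47, 13, 12, 3, 8, 6]
Insert 25: [47, 13, 25, 3, 8, 6, 12]

Final heap: [47, 13, 25, 3, 8, 6, 12]


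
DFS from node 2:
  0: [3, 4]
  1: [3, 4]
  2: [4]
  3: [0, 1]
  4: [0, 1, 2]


Visit 2, push [4]
Visit 4, push [1, 0]
Visit 0, push [3]
Visit 3, push [1]
Visit 1, push []

DFS order: [2, 4, 0, 3, 1]


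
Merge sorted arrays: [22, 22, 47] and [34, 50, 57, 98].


Take 22 from A
Take 22 from A
Take 34 from B
Take 47 from A

Merged: [22, 22, 34, 47, 50, 57, 98]


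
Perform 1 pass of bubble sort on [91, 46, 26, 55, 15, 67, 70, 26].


Initial: [91, 46, 26, 55, 15, 67, 70, 26]
Pass 1: [46, 26, 55, 15, 67, 70, 26, 91] (7 swaps)

After 1 pass: [46, 26, 55, 15, 67, 70, 26, 91]


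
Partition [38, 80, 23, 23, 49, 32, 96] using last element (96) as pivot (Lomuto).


Pivot: 96
  38 <= 96: advance i (no swap)
  80 <= 96: advance i (no swap)
  23 <= 96: advance i (no swap)
  23 <= 96: advance i (no swap)
  49 <= 96: advance i (no swap)
  32 <= 96: advance i (no swap)
Place pivot at 6: [38, 80, 23, 23, 49, 32, 96]

Partitioned: [38, 80, 23, 23, 49, 32, 96]


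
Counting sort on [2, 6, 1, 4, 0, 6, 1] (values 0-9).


Input: [2, 6, 1, 4, 0, 6, 1]
Counts: [1, 2, 1, 0, 1, 0, 2, 0, 0, 0]

Sorted: [0, 1, 1, 2, 4, 6, 6]


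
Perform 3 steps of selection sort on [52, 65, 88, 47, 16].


Initial: [52, 65, 88, 47, 16]
Step 1: min=16 at 4
  Swap: [16, 65, 88, 47, 52]
Step 2: min=47 at 3
  Swap: [16, 47, 88, 65, 52]
Step 3: min=52 at 4
  Swap: [16, 47, 52, 65, 88]

After 3 steps: [16, 47, 52, 65, 88]


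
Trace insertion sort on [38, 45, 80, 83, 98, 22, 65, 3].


Initial: [38, 45, 80, 83, 98, 22, 65, 3]
Insert 45: [38, 45, 80, 83, 98, 22, 65, 3]
Insert 80: [38, 45, 80, 83, 98, 22, 65, 3]
Insert 83: [38, 45, 80, 83, 98, 22, 65, 3]
Insert 98: [38, 45, 80, 83, 98, 22, 65, 3]
Insert 22: [22, 38, 45, 80, 83, 98, 65, 3]
Insert 65: [22, 38, 45, 65, 80, 83, 98, 3]
Insert 3: [3, 22, 38, 45, 65, 80, 83, 98]

Sorted: [3, 22, 38, 45, 65, 80, 83, 98]
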